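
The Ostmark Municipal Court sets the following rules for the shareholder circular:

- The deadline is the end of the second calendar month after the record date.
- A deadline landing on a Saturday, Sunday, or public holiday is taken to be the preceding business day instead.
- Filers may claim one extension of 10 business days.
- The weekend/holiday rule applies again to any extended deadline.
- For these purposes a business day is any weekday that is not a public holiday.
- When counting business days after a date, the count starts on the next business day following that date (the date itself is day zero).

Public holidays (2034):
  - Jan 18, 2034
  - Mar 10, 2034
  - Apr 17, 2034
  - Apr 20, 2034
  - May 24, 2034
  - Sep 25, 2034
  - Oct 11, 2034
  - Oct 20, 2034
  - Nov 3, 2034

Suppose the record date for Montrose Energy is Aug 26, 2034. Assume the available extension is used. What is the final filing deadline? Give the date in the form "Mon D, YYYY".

Nov 15, 2034

2 months after Aug 26, 2034 is October 2034; that month ends on Oct 31, 2034.
Oct 31, 2034 falls on a Tuesday, which is a business day, so no adjustment is needed.
Applying the 10-business-day extension: 10 business days after Oct 31, 2034 is Nov 15, 2034.
Since Nov 15, 2034 is a Wednesday and not a holiday, the date is unchanged.
The final due date is Nov 15, 2034.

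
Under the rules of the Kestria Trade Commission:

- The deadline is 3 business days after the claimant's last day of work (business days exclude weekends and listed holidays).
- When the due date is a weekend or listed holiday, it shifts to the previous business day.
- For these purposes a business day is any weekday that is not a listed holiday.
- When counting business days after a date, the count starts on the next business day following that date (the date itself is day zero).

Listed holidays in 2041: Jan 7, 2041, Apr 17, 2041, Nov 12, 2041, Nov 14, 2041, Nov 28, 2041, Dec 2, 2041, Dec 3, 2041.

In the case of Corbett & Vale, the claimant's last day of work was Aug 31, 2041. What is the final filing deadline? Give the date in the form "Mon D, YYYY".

Sep 4, 2041

Starting the day after Aug 31, 2041 and counting 3 business days lands on Sep 4, 2041.
Sep 4, 2041 (Wednesday) is already a business day.
So the filing is due Sep 4, 2041.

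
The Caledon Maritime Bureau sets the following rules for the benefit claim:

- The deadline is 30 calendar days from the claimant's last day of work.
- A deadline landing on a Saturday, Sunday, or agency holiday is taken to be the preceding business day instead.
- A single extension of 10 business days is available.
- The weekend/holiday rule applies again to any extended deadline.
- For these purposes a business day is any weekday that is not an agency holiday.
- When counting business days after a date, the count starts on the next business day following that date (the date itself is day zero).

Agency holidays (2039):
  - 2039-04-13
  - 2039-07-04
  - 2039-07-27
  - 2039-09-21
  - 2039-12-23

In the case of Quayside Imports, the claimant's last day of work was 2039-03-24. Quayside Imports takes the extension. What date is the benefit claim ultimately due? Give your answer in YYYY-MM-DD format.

30 calendar days after 2039-03-24 is 2039-04-23.
2039-04-23 is a Saturday, so it moves to the preceding business day, 2039-04-22 (Friday).
Applying the 10-business-day extension: 10 business days after 2039-04-22 is 2039-05-06.
2039-05-06 is a Friday and not a listed holiday, so it stands.
So the filing is due 2039-05-06.

2039-05-06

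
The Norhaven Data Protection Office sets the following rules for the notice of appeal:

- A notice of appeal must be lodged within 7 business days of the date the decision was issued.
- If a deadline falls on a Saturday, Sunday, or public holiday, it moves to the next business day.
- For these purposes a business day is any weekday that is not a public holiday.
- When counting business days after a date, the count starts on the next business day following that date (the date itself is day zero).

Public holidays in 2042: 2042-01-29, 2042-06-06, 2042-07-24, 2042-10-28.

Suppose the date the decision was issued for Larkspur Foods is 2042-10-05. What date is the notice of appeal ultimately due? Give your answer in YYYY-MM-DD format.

2042-10-14

Counting 7 business days after 2042-10-05 (skipping weekends and listed holidays) reaches 2042-10-14.
2042-10-14 is a Tuesday and not a listed holiday, so it stands.
Final deadline: 2042-10-14.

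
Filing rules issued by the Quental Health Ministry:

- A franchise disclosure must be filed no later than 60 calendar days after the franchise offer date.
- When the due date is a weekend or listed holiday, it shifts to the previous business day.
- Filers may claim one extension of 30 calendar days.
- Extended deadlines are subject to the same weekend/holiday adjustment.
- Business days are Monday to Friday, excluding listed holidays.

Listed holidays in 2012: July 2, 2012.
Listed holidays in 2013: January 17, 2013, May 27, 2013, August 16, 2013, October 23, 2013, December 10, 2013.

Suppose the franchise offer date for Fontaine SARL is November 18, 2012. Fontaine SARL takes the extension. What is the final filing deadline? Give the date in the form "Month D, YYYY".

February 15, 2013

Trigger date November 18, 2012 + 60 calendar days = January 17, 2013.
Because January 17, 2013 is a listed holiday, the deadline becomes January 16, 2013 (Wednesday).
Applying the 30-calendar-day extension: January 16, 2013 + 30 days = February 15, 2013.
February 15, 2013 (Friday) is already a business day.
Final deadline: February 15, 2013.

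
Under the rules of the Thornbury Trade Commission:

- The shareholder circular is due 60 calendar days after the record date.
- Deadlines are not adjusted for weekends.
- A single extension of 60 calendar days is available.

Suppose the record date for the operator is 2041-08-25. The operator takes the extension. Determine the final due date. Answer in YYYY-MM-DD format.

Adding 60 calendar days to 2041-08-25 gives 2041-10-24.
2041-10-24 falls on a Thursday. The rules make no weekend/holiday allowance, so it remains 2041-10-24.
Add the 60 calendar-day extension to 2041-10-24: 2041-12-23.
No adjustment is made for weekends or holidays, so 2041-12-23 stands.
The final due date is 2041-12-23.

2041-12-23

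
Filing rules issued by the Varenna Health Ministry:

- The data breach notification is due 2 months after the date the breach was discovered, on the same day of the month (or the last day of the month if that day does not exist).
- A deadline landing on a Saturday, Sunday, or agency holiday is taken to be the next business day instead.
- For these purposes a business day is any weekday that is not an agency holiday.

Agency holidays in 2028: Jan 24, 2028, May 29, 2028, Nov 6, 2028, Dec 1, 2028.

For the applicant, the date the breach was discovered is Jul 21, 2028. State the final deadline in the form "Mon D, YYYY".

Sep 21, 2028

Moving 2 months forward from Jul 21, 2028 on the corresponding day gives Sep 21, 2028.
Sep 21, 2028 (Thursday) is already a business day.
So the filing is due Sep 21, 2028.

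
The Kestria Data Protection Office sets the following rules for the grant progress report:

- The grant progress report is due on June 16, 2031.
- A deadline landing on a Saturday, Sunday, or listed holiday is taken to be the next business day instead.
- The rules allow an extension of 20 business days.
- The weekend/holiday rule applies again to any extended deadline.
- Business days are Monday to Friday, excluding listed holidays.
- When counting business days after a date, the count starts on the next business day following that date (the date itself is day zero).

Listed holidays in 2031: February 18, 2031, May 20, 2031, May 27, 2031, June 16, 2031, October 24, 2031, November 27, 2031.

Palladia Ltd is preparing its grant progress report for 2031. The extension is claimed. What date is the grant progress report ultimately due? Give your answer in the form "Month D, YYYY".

The statutory due date is June 16, 2031.
Because June 16, 2031 is a listed holiday, the deadline becomes June 17, 2031 (Tuesday).
Counting 20 further business days from June 17, 2031 reaches July 15, 2031.
Since July 15, 2031 is a Tuesday and not a holiday, the date is unchanged.
Final deadline: July 15, 2031.

July 15, 2031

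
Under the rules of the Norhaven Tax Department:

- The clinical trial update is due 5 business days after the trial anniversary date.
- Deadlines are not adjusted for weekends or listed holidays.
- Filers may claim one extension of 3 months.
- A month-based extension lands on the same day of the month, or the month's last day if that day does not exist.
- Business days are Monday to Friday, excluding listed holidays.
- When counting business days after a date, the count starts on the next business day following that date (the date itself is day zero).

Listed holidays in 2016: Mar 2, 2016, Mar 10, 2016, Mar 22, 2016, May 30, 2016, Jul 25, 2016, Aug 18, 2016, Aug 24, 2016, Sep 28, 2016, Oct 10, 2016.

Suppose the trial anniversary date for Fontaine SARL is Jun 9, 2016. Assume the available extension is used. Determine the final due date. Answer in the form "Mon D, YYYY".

Sep 16, 2016

Starting the day after Jun 9, 2016 and counting 5 business days lands on Jun 16, 2016.
Jun 16, 2016 is a Thursday; no weekend or holiday adjustment applies.
The 3 months extension carries Jun 16, 2016 to Sep 16, 2016.
No adjustment is made for weekends or holidays, so Sep 16, 2016 stands.
So the filing is due Sep 16, 2016.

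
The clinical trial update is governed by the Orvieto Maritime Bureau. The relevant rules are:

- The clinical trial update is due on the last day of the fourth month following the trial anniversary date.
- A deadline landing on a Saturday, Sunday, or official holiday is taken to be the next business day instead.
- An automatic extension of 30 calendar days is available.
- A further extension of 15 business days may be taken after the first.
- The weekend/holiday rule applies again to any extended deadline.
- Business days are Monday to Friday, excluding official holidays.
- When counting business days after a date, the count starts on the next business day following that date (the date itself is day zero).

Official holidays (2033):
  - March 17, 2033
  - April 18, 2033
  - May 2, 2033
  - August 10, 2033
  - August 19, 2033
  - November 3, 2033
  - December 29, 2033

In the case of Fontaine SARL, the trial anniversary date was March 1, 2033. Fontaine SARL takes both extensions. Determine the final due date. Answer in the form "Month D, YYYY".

September 21, 2033

4 months after March 1, 2033 is July 2033; that month ends on July 31, 2033.
Because July 31, 2033 is a Sunday, the deadline becomes August 1, 2033 (Monday).
The 30-calendar-day extension moves the deadline from August 1, 2033 to August 31, 2033.
August 31, 2033 falls on a Wednesday, which is a business day, so no adjustment is needed.
The 15-business-day extension runs from August 31, 2033 to September 21, 2033.
September 21, 2033 is a Wednesday and not a listed holiday, so it stands.
So the filing is due September 21, 2033.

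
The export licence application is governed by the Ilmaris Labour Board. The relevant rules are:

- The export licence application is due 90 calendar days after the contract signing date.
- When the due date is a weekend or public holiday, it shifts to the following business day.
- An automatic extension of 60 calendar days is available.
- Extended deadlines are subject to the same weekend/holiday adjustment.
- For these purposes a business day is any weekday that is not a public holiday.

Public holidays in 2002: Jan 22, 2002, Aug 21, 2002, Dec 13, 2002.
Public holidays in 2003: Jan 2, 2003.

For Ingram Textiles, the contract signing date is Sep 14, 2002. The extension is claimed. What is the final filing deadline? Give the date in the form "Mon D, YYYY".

Feb 14, 2003

Trigger date Sep 14, 2002 + 90 calendar days = Dec 13, 2002.
Dec 13, 2002 is a listed holiday, so it moves to the next business day, Dec 16, 2002 (Monday).
With the 60-day extension, Dec 16, 2002 becomes Feb 14, 2003.
Since Feb 14, 2003 is a Friday and not a holiday, the date is unchanged.
Final deadline: Feb 14, 2003.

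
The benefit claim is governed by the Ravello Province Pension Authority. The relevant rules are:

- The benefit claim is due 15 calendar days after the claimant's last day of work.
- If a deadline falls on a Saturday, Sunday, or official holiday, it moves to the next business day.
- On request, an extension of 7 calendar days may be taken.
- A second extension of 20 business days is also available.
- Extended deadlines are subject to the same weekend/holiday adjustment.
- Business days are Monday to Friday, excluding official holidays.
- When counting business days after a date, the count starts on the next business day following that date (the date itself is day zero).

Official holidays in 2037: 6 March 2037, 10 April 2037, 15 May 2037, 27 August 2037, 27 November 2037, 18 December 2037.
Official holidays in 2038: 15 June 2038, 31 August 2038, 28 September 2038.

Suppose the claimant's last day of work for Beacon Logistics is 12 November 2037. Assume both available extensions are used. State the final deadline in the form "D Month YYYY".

5 January 2038

Trigger date 12 November 2037 + 15 calendar days = 27 November 2037.
27 November 2037 is a listed holiday; the next business day is 30 November 2037 (Monday).
The 7-calendar-day extension moves the deadline from 30 November 2037 to 7 December 2037.
Since 7 December 2037 is a Monday and not a holiday, the date is unchanged.
Counting 20 further business days from 7 December 2037 reaches 5 January 2038.
5 January 2038 (Tuesday) is already a business day.
Final deadline: 5 January 2038.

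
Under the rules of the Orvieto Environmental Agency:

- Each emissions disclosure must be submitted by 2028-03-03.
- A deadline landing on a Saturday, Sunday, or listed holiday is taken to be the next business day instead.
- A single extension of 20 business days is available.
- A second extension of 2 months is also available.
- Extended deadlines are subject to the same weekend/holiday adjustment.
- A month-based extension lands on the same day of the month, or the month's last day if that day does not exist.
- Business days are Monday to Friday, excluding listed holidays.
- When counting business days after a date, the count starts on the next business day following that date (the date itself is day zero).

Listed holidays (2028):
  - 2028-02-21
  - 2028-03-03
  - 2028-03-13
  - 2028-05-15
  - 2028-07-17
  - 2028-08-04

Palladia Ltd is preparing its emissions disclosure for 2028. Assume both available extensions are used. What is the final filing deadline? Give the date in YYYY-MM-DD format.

The statutory due date is 2028-03-03.
2028-03-03 is a listed holiday, so it moves to the next business day, 2028-03-06 (Monday).
Counting 20 further business days from 2028-03-06 reaches 2028-04-04.
2028-04-04 is a Tuesday and not a listed holiday, so it stands.
Add 2 months to 2028-04-04: 2028-06-04.
2028-06-04 falls on a Sunday. Rolling to the next business day gives 2028-06-05, a Monday.
So the filing is due 2028-06-05.

2028-06-05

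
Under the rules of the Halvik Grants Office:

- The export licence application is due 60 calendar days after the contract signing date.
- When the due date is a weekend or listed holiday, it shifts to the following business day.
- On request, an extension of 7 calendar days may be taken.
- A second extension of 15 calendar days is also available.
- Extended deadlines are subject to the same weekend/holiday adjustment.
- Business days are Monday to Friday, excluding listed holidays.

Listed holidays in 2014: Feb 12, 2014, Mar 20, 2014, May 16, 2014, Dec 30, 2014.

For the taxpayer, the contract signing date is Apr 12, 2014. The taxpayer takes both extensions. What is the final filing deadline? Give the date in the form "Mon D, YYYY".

Trigger date Apr 12, 2014 + 60 calendar days = Jun 11, 2014.
Since Jun 11, 2014 is a Wednesday and not a holiday, the date is unchanged.
Applying the 7-calendar-day extension: Jun 11, 2014 + 7 days = Jun 18, 2014.
Jun 18, 2014 (Wednesday) is already a business day.
With the 15-day extension, Jun 18, 2014 becomes Jul 3, 2014.
Jul 3, 2014 is a Thursday and not a listed holiday, so it stands.
Final deadline: Jul 3, 2014.

Jul 3, 2014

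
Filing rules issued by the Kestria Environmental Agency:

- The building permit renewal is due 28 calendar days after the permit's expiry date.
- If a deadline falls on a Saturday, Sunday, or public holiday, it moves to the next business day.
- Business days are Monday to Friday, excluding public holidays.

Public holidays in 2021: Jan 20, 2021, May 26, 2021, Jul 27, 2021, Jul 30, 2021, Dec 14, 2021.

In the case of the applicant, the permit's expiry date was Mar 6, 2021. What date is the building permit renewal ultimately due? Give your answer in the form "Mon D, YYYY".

Apr 5, 2021

28 calendar days after Mar 6, 2021 is Apr 3, 2021.
Apr 3, 2021 falls on a Saturday. Rolling to the next business day gives Apr 5, 2021, a Monday.
The final due date is Apr 5, 2021.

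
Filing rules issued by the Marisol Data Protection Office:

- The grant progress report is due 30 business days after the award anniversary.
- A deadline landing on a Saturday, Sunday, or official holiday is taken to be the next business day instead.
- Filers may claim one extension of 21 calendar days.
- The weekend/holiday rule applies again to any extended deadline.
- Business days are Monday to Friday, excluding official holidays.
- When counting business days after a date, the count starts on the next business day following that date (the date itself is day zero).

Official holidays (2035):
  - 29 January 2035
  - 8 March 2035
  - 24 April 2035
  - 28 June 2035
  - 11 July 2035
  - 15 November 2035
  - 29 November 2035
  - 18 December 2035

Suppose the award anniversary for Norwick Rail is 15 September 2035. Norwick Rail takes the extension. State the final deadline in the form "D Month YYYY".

16 November 2035

Counting 30 business days after 15 September 2035 (skipping weekends and listed holidays) reaches 26 October 2035.
Since 26 October 2035 is a Friday and not a holiday, the date is unchanged.
With the 21-day extension, 26 October 2035 becomes 16 November 2035.
16 November 2035 is a Friday and not a listed holiday, so it stands.
The final due date is 16 November 2035.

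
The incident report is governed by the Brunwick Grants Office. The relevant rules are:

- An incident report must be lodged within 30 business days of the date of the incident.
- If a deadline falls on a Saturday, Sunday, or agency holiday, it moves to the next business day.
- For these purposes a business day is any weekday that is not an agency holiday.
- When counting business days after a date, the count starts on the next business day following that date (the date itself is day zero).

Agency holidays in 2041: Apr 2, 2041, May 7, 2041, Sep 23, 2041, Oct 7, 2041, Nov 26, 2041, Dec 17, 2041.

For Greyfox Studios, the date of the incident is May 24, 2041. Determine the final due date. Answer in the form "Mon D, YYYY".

Jul 5, 2041

Starting the day after May 24, 2041 and counting 30 business days lands on Jul 5, 2041.
Jul 5, 2041 (Friday) is already a business day.
Final deadline: Jul 5, 2041.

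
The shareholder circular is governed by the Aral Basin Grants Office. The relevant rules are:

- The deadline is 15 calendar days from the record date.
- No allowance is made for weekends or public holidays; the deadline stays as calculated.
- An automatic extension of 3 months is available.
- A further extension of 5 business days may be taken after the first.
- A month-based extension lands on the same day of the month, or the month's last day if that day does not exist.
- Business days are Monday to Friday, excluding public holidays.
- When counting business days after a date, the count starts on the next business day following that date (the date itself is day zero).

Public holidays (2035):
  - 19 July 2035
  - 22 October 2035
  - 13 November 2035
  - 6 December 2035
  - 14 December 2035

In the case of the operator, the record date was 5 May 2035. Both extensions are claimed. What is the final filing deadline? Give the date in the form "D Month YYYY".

From 5 May 2035, 15 calendar days later is 20 May 2035.
No adjustment is made for weekends or holidays, so 20 May 2035 stands.
Applying the 3 months extension: 3 months after 20 May 2035 is 20 August 2035.
No adjustment is made for weekends or holidays, so 20 August 2035 stands.
Applying the 5-business-day extension: 5 business days after 20 August 2035 is 27 August 2035.
No adjustment is made for weekends or holidays, so 27 August 2035 stands.
Deadline: 27 August 2035.

27 August 2035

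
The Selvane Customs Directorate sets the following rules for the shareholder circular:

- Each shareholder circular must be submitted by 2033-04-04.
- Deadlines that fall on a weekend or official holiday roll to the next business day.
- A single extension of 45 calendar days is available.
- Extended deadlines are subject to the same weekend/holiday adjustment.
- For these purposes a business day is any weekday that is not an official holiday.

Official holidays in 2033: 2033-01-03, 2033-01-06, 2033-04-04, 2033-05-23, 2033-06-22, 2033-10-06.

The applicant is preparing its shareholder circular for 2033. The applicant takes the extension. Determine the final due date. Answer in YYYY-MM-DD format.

Start from the fixed due date, 2033-04-04.
Because 2033-04-04 is a listed holiday, the deadline becomes 2033-04-05 (Tuesday).
The 45-calendar-day extension moves the deadline from 2033-04-05 to 2033-05-20.
2033-05-20 (Friday) is already a business day.
Deadline: 2033-05-20.

2033-05-20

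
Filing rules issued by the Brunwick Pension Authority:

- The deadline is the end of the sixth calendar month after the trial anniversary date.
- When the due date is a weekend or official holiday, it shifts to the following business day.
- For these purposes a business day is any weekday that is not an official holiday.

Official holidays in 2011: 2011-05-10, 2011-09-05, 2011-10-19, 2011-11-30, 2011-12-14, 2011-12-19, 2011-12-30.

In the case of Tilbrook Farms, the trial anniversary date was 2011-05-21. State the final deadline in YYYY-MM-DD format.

The sixth month after 2011-05-21 is November 2011, whose last day is 2011-11-30.
2011-11-30 is a listed holiday; the next business day is 2011-12-01 (Thursday).
Final deadline: 2011-12-01.

2011-12-01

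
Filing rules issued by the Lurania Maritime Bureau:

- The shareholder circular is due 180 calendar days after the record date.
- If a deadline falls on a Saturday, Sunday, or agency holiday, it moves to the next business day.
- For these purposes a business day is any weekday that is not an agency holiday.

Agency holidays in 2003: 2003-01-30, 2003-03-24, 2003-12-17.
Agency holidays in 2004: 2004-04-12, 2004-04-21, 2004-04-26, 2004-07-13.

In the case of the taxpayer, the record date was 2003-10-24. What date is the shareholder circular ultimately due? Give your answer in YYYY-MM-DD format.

From 2003-10-24, 180 calendar days later is 2004-04-21.
Because 2004-04-21 is a listed holiday, the deadline becomes 2004-04-22 (Thursday).
The final due date is 2004-04-22.

2004-04-22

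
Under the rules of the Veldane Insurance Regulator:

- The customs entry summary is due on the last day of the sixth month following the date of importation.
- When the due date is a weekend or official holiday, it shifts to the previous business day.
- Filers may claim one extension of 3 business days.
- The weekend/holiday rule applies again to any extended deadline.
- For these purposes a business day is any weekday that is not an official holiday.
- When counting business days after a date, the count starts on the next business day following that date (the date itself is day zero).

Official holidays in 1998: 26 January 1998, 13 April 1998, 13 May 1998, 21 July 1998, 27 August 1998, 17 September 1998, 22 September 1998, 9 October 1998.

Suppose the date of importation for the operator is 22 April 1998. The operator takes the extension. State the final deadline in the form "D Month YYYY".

4 November 1998

6 months after 22 April 1998 falls in October 1998; the last day of that month is 31 October 1998.
31 October 1998 is a Saturday, so it moves to the preceding business day, 30 October 1998 (Friday).
Counting 3 further business days from 30 October 1998 reaches 4 November 1998.
4 November 1998 is a Wednesday and not a listed holiday, so it stands.
The final due date is 4 November 1998.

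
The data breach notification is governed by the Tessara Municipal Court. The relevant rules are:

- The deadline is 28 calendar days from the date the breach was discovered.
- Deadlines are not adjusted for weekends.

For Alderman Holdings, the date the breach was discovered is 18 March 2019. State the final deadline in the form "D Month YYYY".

15 April 2019

28 calendar days after 18 March 2019 is 15 April 2019.
15 April 2019 is a Monday; no weekend or holiday adjustment applies.
The final due date is 15 April 2019.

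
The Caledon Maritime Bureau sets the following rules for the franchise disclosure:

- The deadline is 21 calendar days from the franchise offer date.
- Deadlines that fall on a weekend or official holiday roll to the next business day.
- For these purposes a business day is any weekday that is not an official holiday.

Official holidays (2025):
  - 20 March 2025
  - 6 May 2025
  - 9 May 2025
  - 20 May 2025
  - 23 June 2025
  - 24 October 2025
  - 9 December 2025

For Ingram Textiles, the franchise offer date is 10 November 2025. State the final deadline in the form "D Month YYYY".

1 December 2025

Trigger date 10 November 2025 + 21 calendar days = 1 December 2025.
1 December 2025 (Monday) is already a business day.
The final due date is 1 December 2025.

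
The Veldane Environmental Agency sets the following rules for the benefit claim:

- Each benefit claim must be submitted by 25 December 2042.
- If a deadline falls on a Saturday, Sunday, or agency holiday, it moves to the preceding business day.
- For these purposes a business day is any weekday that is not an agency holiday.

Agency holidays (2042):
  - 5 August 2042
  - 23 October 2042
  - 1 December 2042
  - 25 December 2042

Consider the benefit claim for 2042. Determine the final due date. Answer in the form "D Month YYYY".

24 December 2042

Start from the fixed due date, 25 December 2042.
25 December 2042 is a listed holiday, so it moves to the preceding business day, 24 December 2042 (Wednesday).
Final deadline: 24 December 2042.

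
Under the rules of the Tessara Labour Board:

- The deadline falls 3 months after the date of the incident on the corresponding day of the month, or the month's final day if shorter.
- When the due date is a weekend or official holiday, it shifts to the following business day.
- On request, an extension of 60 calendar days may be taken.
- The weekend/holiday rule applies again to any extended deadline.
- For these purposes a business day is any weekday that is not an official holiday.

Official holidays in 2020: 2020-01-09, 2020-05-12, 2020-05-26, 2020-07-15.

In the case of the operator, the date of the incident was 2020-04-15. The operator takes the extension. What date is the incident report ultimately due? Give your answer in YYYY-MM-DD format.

2020-09-14

3 months from 2020-04-15 is 2020-07-15.
2020-07-15 falls on a listed holiday. Rolling to the next business day gives 2020-07-16, a Thursday.
With the 60-day extension, 2020-07-16 becomes 2020-09-14.
2020-09-14 falls on a Monday, which is a business day, so no adjustment is needed.
The final due date is 2020-09-14.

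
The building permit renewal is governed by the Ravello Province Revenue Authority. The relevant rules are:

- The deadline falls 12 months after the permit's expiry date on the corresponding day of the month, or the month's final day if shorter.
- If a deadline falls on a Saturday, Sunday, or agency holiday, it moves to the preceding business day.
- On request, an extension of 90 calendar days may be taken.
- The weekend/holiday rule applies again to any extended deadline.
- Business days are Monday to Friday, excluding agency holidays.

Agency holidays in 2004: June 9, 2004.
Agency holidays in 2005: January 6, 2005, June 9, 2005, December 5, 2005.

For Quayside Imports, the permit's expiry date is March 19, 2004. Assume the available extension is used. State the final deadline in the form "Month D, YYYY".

12 months after March 19, 2004, on the same day of the month, is March 19, 2005.
March 19, 2005 is a Saturday, so it moves to the preceding business day, March 18, 2005 (Friday).
With the 90-day extension, March 18, 2005 becomes June 16, 2005.
Since June 16, 2005 is a Thursday and not a holiday, the date is unchanged.
Final deadline: June 16, 2005.

June 16, 2005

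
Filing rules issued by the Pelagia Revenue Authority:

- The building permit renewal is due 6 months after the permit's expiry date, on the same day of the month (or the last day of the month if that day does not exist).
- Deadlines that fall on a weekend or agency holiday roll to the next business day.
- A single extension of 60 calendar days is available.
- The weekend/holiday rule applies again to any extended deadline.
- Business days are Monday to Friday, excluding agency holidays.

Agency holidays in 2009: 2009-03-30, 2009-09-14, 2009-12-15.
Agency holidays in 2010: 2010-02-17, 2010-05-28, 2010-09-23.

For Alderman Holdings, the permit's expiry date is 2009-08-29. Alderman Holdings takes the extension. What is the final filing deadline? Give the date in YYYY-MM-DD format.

2010-04-30

6 months after 2009-08-29, on the same day of the month, is 2010-02-28 (day 29 does not exist in February, so the month's last day is used).
2010-02-28 falls on a Sunday. Rolling to the next business day gives 2010-03-01, a Monday.
The 60-calendar-day extension moves the deadline from 2010-03-01 to 2010-04-30.
2010-04-30 is a Friday and not a listed holiday, so it stands.
So the filing is due 2010-04-30.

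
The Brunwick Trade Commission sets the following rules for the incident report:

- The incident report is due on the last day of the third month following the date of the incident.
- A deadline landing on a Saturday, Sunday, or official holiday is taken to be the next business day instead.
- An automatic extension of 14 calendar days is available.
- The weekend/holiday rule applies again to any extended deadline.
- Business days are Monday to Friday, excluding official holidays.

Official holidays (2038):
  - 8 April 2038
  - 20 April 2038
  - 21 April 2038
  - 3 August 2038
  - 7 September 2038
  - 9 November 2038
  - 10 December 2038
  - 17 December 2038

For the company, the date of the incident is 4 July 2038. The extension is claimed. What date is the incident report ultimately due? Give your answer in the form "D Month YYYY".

3 months after 4 July 2038 falls in October 2038; the last day of that month is 31 October 2038.
Because 31 October 2038 is a Sunday, the deadline becomes 1 November 2038 (Monday).
With the 14-day extension, 1 November 2038 becomes 15 November 2038.
Since 15 November 2038 is a Monday and not a holiday, the date is unchanged.
So the filing is due 15 November 2038.

15 November 2038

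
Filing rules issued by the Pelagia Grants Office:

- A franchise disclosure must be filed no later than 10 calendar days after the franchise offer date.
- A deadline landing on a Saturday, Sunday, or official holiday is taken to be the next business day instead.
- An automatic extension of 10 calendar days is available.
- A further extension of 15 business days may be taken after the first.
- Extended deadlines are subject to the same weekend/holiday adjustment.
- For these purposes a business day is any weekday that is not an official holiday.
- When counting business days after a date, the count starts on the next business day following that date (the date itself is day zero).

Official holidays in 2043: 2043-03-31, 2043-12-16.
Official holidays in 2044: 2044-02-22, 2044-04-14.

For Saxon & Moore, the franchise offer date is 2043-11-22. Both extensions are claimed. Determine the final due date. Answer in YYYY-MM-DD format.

10 calendar days after 2043-11-22 is 2043-12-02.
Since 2043-12-02 is a Wednesday and not a holiday, the date is unchanged.
The 10-calendar-day extension moves the deadline from 2043-12-02 to 2043-12-12.
2043-12-12 is a Saturday; the next business day is 2043-12-14 (Monday).
Applying the 15-business-day extension: 15 business days after 2043-12-14 is 2044-01-05.
2044-01-05 is a Tuesday and not a listed holiday, so it stands.
The final due date is 2044-01-05.

2044-01-05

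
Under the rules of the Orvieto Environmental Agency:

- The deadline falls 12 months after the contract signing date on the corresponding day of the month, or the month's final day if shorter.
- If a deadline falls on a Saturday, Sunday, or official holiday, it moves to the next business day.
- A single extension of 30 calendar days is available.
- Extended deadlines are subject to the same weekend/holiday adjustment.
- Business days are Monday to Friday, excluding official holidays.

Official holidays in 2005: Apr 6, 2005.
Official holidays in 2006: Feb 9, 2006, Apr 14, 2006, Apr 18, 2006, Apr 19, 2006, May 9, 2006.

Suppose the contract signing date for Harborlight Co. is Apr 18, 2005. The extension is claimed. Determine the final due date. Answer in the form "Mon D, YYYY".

Moving 12 months forward from Apr 18, 2005 on the corresponding day gives Apr 18, 2006.
Apr 18, 2006 is a listed holiday, so it moves to the next business day, Apr 20, 2006 (Thursday).
The 30-calendar-day extension moves the deadline from Apr 20, 2006 to May 20, 2006.
Because May 20, 2006 is a Saturday, the deadline becomes May 22, 2006 (Monday).
The final due date is May 22, 2006.

May 22, 2006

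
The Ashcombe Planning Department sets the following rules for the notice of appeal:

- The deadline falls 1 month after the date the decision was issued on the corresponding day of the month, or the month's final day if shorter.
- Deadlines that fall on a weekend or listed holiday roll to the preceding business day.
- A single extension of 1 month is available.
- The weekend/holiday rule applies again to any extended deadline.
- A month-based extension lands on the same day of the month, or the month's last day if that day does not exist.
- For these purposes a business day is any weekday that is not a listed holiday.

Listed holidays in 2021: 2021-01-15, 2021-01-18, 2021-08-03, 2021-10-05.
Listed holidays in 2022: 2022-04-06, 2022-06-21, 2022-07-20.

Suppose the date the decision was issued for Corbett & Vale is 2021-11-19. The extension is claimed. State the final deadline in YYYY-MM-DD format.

2022-01-17

Moving 1 month forward from 2021-11-19 on the corresponding day gives 2021-12-19.
2021-12-19 is a Sunday, so it moves to the preceding business day, 2021-12-17 (Friday).
The 1 month extension carries 2021-12-17 to 2022-01-17.
Since 2022-01-17 is a Monday and not a holiday, the date is unchanged.
Deadline: 2022-01-17.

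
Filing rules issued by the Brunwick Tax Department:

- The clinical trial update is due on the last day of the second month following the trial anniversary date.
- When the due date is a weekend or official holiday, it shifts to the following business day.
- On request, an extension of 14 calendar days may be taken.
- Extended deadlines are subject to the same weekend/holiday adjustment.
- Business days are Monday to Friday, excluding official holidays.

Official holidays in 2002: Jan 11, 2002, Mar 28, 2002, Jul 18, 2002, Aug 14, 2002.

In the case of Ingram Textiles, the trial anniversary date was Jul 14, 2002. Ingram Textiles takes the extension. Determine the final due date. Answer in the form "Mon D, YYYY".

2 months after Jul 14, 2002 is September 2002; that month ends on Sep 30, 2002.
Sep 30, 2002 (Monday) is already a business day.
Add the 14 calendar-day extension to Sep 30, 2002: Oct 14, 2002.
Oct 14, 2002 is a Monday and not a listed holiday, so it stands.
Deadline: Oct 14, 2002.

Oct 14, 2002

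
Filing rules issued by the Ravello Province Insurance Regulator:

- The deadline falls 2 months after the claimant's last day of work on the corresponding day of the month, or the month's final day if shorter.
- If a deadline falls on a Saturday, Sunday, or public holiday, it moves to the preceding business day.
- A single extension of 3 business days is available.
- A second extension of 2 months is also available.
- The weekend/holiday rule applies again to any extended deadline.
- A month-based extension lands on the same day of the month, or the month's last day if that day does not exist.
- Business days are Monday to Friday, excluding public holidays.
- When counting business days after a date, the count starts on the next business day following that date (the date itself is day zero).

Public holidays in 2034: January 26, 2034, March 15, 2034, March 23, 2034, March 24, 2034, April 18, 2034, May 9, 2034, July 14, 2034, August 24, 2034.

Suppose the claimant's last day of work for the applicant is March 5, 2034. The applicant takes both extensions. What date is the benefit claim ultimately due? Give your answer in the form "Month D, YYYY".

July 11, 2034

2 months from March 5, 2034 is May 5, 2034.
May 5, 2034 (Friday) is already a business day.
Counting 3 further business days from May 5, 2034 reaches May 11, 2034.
May 11, 2034 is a Thursday and not a listed holiday, so it stands.
Applying the 2 months extension: 2 months after May 11, 2034 is July 11, 2034.
July 11, 2034 (Tuesday) is already a business day.
Final deadline: July 11, 2034.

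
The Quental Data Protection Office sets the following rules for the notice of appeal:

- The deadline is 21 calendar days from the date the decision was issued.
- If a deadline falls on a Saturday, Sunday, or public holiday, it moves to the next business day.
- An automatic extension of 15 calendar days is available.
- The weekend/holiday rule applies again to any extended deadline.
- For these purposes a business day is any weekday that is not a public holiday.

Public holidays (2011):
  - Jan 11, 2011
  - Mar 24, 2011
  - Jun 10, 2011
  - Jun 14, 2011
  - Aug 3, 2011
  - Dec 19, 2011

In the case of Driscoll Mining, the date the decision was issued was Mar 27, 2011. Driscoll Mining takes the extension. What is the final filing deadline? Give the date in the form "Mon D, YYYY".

May 3, 2011

21 calendar days after Mar 27, 2011 is Apr 17, 2011.
Apr 17, 2011 is a Sunday, so it moves to the next business day, Apr 18, 2011 (Monday).
Applying the 15-calendar-day extension: Apr 18, 2011 + 15 days = May 3, 2011.
May 3, 2011 is a Tuesday and not a listed holiday, so it stands.
So the filing is due May 3, 2011.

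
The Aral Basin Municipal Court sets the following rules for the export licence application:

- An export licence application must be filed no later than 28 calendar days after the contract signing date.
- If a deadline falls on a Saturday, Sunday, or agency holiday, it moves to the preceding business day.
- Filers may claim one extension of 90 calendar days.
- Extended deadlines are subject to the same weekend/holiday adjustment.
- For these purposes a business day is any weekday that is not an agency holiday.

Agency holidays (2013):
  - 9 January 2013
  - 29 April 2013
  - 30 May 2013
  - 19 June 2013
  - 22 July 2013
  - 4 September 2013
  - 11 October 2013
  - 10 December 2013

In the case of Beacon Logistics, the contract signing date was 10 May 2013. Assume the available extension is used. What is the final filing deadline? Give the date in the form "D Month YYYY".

5 September 2013

Adding 28 calendar days to 10 May 2013 gives 7 June 2013.
7 June 2013 (Friday) is already a business day.
With the 90-day extension, 7 June 2013 becomes 5 September 2013.
5 September 2013 is a Thursday and not a listed holiday, so it stands.
Final deadline: 5 September 2013.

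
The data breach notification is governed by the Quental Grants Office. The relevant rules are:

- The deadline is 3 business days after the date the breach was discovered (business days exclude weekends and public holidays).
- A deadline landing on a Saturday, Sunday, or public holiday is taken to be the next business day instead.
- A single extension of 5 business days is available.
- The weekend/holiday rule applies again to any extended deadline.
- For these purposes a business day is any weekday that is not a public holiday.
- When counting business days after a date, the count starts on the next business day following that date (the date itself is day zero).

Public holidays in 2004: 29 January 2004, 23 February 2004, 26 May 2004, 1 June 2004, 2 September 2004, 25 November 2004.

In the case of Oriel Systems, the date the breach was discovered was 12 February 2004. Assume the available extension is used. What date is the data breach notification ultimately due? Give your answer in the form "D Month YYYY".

25 February 2004

Starting the day after 12 February 2004 and counting 3 business days lands on 17 February 2004.
17 February 2004 falls on a Tuesday, which is a business day, so no adjustment is needed.
Counting 5 further business days from 17 February 2004 reaches 25 February 2004.
Since 25 February 2004 is a Wednesday and not a holiday, the date is unchanged.
The final due date is 25 February 2004.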